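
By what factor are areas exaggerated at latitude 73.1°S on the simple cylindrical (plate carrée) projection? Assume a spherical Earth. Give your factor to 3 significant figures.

In the plate carrée (x = Rλ, y = Rφ), meridians are true-scale (h = 1) and parallels are stretched by k = sec φ.
Areal scale = h·k = 1 × sec φ; at 73.1°, h = 1.000, k = 3.440, so h·k = 3.440.

3.44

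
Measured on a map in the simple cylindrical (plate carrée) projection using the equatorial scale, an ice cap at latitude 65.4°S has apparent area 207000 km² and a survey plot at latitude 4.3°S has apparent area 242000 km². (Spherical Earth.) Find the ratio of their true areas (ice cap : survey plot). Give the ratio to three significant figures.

On the plate carrée, areal scale = h·k = 1 × sec φ, so true area = apparent × cos φ.
True area of ice cap: 207000 × cos(65.4°) = 207000 × 0.4163 = 86170 km².
True area of survey plot: 242000 × cos(4.3°) = 242000 × 0.9972 = 241300 km².
Ratio = 86170 / 241300 ≈ 0.357.

0.357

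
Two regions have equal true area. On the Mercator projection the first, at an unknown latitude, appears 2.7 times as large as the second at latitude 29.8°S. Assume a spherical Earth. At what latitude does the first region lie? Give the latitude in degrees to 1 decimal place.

For equal true areas on Mercator, apparent areas scale as sec²φ, so the ratio is cos²φ₂ / cos²φ₁.
cos²φ₂ / cos²φ₁ = 2.7  ⇒  cos φ₁ = cos 29.8° / √2.7 = 0.8678/1.643 = 0.5281.
φ₁ = arccos(0.5281) ≈ 58.1°.

58.1°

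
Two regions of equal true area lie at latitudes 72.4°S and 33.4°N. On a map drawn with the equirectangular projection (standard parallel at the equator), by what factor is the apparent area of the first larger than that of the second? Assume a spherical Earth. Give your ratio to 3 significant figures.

Plate carrée maps x = Rλ, y = Rφ. The meridian scale is h = 1 and the parallel scale is k = 1/cos φ = sec φ.
Areal scale at 72.4°: h·k = 1.000 × 3.307 = 3.307.
Areal scale at 33.4°: h·k = 1.000 × 1.198 = 1.198.
Ratio = 3.307/1.198 ≈ 2.76.

2.76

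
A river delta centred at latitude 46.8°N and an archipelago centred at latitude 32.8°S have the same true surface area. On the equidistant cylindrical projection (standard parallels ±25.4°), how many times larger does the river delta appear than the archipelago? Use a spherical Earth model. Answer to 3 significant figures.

1.23

In the equirectangular projection with standard parallel φ₀ = 25.4° (x = Rλ cos φ₀, y = Rφ), meridians are true-scale (h = 1) and the parallel scale is k = cos φ₀ / cos φ.
Areal scale at 46.8°: h·k = 1.000 × 1.320 = 1.320.
Areal scale at 32.8°: h·k = 1.000 × 1.075 = 1.075.
Ratio = 1.320/1.075 ≈ 1.23.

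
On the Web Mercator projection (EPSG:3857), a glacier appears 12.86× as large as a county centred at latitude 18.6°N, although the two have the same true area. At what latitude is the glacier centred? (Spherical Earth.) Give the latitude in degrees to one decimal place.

Mercator areal scale is sec²φ, so apparent-area ratio = sec²φ₁ / sec²φ₂ = cos²φ₂ / cos²φ₁.
cos²φ₂ / cos²φ₁ = 12.86  ⇒  cos φ₁ = cos 18.6° / √12.86 = 0.9478/3.586 = 0.2643.
φ₁ = arccos(0.2643) ≈ 74.7°.

74.7°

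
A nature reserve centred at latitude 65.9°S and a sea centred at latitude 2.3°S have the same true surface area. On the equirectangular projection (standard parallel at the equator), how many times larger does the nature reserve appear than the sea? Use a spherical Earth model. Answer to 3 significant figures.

2.45

Plate carrée maps x = Rλ, y = Rφ. The meridian scale is h = 1 and the parallel scale is k = 1/cos φ = sec φ.
Areal scale at 65.9°: h·k = 1.000 × 2.449 = 2.449.
Areal scale at 2.3°: h·k = 1.000 × 1.001 = 1.001.
Ratio = 2.449/1.001 ≈ 2.45.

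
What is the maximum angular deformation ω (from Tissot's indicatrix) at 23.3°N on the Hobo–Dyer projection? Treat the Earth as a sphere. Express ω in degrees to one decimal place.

16.7°

Hobo–Dyer is a cylindrical equal-area projection with standard parallels at ±37.5°. For cylindrical equal-area with standard parallel φ₀, h = cos φ / cos φ₀ and k = cos φ₀ / cos φ, so h·k = 1.
At 23.3°: h = 1.158, k = 0.8638; principal scales a = 1.158, b = 0.8638.
sin(ω/2) = (a − b)/(a + b) = 0.2939/2.021 = 0.1454, so ω = 2 arcsin(0.1454) ≈ 16.7°.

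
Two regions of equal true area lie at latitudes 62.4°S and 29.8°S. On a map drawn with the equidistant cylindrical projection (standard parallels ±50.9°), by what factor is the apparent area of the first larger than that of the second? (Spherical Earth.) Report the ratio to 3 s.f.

With standard parallel φ₀ = 50.9°, the equirectangular projection gives x = Rλ cos φ₀, y = Rφ, so h = 1 and k = cos 50.9° / cos φ.
Areal scale at 62.4°: h·k = 1.000 × 1.361 = 1.361.
Areal scale at 29.8°: h·k = 1.000 × 0.7268 = 0.7268.
Ratio = 1.361/0.7268 ≈ 1.87.

1.87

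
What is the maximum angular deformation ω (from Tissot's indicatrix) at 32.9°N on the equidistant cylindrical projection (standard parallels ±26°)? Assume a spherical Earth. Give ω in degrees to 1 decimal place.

The equidistant cylindrical projection with φ₀ = 26° has h = 1 (meridians true) and k = cos φ₀ / cos φ along parallels.
At 32.9°: h = 1.000, k = 1.070; principal scales a = 1.070, b = 1.000.
sin(ω/2) = (a − b)/(a + b) = 0.07048/2.070 = 0.03404, so ω = 2 arcsin(0.03404) ≈ 3.9°.

3.9°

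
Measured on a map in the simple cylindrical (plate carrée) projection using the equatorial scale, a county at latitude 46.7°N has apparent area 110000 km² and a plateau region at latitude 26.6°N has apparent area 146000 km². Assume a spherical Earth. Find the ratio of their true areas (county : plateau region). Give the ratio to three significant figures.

Plate carrée has h = 1 and k = sec φ, giving areal scale sec φ; true area = (apparent area) · cos φ.
True area of county: 110000 × cos(46.7°) = 110000 × 0.6858 = 75440 km².
True area of plateau region: 146000 × cos(26.6°) = 146000 × 0.8942 = 130500 km².
Ratio = 75440 / 130500 ≈ 0.578.

0.578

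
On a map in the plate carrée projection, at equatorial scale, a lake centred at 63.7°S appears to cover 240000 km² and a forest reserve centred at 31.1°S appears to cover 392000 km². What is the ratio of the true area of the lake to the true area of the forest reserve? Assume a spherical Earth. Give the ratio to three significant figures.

0.317

Plate carrée has h = 1 and k = sec φ, giving areal scale sec φ; true area = (apparent area) · cos φ.
True area of lake: 240000 × cos(63.7°) = 240000 × 0.4431 = 106300 km².
True area of forest reserve: 392000 × cos(31.1°) = 392000 × 0.8563 = 335700 km².
Ratio = 106300 / 335700 ≈ 0.317.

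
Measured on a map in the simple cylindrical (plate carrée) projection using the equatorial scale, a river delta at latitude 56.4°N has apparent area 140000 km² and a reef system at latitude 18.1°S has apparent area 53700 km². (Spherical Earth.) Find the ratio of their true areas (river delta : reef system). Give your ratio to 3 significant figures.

1.52

On the plate carrée, areal scale = h·k = 1 × sec φ, so true area = apparent × cos φ.
True area of river delta: 140000 × cos(56.4°) = 140000 × 0.5534 = 77470 km².
True area of reef system: 53700 × cos(18.1°) = 53700 × 0.9505 = 51040 km².
Ratio = 77470 / 51040 ≈ 1.52.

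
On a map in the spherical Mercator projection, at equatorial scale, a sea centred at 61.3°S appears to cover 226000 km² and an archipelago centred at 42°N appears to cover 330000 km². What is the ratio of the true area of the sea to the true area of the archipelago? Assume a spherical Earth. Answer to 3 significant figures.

Since Mercator area scale is 1/cos²φ, the true area equals the apparent area multiplied by cos²φ.
True area of sea: 226000 × cos²(61.3°) = 226000 × 0.2306 = 52120 km².
True area of archipelago: 330000 × cos²(42°) = 330000 × 0.5523 = 182200 km².
Ratio = 52120 / 182200 ≈ 0.286.

0.286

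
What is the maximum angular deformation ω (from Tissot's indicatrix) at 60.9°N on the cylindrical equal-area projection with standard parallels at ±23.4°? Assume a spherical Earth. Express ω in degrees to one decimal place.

Cylindrical equal-area (φ₀ = 23.4°): h = cos φ / cos 23.4° along meridians, k = cos 23.4° / cos φ along parallels; h·k = 1.
At 60.9°: h = 0.5299, k = 1.887; principal scales a = 1.887, b = 0.5299.
sin(ω/2) = (a − b)/(a + b) = 1.357/2.417 = 0.5615, so ω = 2 arcsin(0.5615) ≈ 68.3°.

68.3°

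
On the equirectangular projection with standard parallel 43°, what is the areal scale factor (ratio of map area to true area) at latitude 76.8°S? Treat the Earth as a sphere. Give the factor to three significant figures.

3.20

With standard parallel φ₀ = 43°, the equirectangular projection gives x = Rλ cos φ₀, y = Rφ, so h = 1 and k = cos 43° / cos φ.
Areal scale = h·k = 1 × cos φ₀ / cos φ; at 76.8°, h = 1.000, k = 3.203, so h·k = 3.203.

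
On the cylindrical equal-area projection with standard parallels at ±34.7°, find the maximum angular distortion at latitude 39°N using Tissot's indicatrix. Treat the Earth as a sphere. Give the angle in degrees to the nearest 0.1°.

Cylindrical equal-area (φ₀ = 34.7°): h = cos φ / cos 34.7° along meridians, k = cos 34.7° / cos φ along parallels; h·k = 1.
At 39°: h = 0.9453, k = 1.058; principal scales a = 1.058, b = 0.9453.
sin(ω/2) = (a − b)/(a + b) = 0.1126/2.003 = 0.05623, so ω = 2 arcsin(0.05623) ≈ 6.4°.

6.4°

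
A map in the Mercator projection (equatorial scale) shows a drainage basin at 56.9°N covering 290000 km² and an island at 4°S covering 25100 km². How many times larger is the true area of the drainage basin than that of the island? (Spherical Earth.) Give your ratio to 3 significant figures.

Mercator's areal exaggeration is sec²φ; hence true area = (apparent area) · cos²φ.
True area of drainage basin: 290000 × cos²(56.9°) = 290000 × 0.2982 = 86490 km².
True area of island: 25100 × cos²(4°) = 25100 × 0.9951 = 24980 km².
Ratio = 86490 / 24980 ≈ 3.46.

3.46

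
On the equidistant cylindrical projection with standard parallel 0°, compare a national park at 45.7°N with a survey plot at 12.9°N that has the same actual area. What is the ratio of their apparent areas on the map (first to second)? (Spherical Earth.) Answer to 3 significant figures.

1.40

In the plate carrée (x = Rλ, y = Rφ), meridians are true-scale (h = 1) and parallels are stretched by k = sec φ.
Areal scale at 45.7°: h·k = 1.000 × 1.432 = 1.432.
Areal scale at 12.9°: h·k = 1.000 × 1.026 = 1.026.
Ratio = 1.432/1.026 ≈ 1.40.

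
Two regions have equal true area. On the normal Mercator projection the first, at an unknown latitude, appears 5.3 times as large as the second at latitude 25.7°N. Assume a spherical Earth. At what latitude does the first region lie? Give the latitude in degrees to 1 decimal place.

Mercator areal scale is sec²φ, so apparent-area ratio = sec²φ₁ / sec²φ₂ = cos²φ₂ / cos²φ₁.
cos²φ₂ / cos²φ₁ = 5.3  ⇒  cos φ₁ = cos 25.7° / √5.3 = 0.9011/2.302 = 0.3914.
φ₁ = arccos(0.3914) ≈ 67.0°.

67.0°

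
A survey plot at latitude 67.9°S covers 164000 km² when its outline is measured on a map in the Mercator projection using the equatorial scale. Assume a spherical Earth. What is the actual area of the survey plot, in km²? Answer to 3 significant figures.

23200 km²

Mercator is conformal, so the point scale is isotropic: h = k = sec φ = 1/cos φ.
Areal scale = k² = sec²φ = 1/cos²(67.9°) = 1/0.3762² = 7.065.
True area = apparent / (areal scale) = 164000 / 7.065 ≈ 23200 km².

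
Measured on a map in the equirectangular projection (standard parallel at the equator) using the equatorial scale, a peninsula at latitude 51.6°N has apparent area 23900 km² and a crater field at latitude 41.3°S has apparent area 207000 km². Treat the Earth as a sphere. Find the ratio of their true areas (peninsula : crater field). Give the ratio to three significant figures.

Plate carrée has h = 1 and k = sec φ, giving areal scale sec φ; true area = (apparent area) · cos φ.
True area of peninsula: 23900 × cos(51.6°) = 23900 × 0.6211 = 14850 km².
True area of crater field: 207000 × cos(41.3°) = 207000 × 0.7513 = 155500 km².
Ratio = 14850 / 155500 ≈ 0.0955.

0.0955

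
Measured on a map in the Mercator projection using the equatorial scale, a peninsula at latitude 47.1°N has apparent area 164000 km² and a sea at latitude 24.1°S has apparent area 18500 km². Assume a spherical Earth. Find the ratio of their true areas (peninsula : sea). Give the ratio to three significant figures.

4.93

Since Mercator area scale is 1/cos²φ, the true area equals the apparent area multiplied by cos²φ.
True area of peninsula: 164000 × cos²(47.1°) = 164000 × 0.4634 = 75990 km².
True area of sea: 18500 × cos²(24.1°) = 18500 × 0.8333 = 15420 km².
Ratio = 75990 / 15420 ≈ 4.93.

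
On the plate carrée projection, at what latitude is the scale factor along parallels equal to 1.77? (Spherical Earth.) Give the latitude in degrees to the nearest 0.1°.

Plate carrée: h = 1, k = sec φ along parallels.
sec φ = 1.77  ⇒  cos φ = 0.5650  ⇒  φ ≈ 55.6°.

55.6°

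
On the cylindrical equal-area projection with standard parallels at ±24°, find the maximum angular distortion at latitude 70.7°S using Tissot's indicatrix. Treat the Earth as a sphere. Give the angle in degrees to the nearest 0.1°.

A cylindrical equal-area projection with standard parallel φ₀ has meridian scale h = cos φ / cos φ₀ and parallel scale k = cos φ₀ / cos φ (so areas are preserved, h·k = 1).
At 70.7°: h = 0.3618, k = 2.764; principal scales a = 2.764, b = 0.3618.
sin(ω/2) = (a − b)/(a + b) = 2.402/3.126 = 0.7685, so ω = 2 arcsin(0.7685) ≈ 100.4°.

100.4°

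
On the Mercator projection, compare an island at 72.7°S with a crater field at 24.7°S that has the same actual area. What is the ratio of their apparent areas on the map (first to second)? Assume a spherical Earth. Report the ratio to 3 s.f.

9.33

Mercator is conformal with k = sec φ, so areal scale = k² = sec²φ.
At 72.7°: sec²(72.7°) = 1/0.2974² = 11.31.
At 24.7°: sec²(24.7°) = 1/0.9085² = 1.212.
Ratio = 11.31/1.212 = cos²(24.7°)/cos²(72.7°) ≈ 9.33.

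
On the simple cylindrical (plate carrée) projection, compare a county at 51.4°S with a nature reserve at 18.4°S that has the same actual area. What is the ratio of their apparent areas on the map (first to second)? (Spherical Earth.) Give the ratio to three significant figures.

For the equirectangular projection with φ₀ = 0 (plate carrée), h = 1 along meridians and k = sec φ along parallels.
Areal scale at 51.4°: h·k = 1.000 × 1.603 = 1.603.
Areal scale at 18.4°: h·k = 1.000 × 1.054 = 1.054.
Ratio = 1.603/1.054 ≈ 1.52.

1.52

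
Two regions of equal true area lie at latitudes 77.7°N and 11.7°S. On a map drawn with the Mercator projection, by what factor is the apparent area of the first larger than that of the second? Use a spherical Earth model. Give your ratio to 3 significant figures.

On Mercator, area is exaggerated by sec²φ = 1/cos²φ.
At 77.7°: sec²(77.7°) = 1/0.2130² = 22.04.
At 11.7°: sec²(11.7°) = 1/0.9792² = 1.043.
Ratio = 22.04/1.043 = cos²(11.7°)/cos²(77.7°) ≈ 21.1.

21.1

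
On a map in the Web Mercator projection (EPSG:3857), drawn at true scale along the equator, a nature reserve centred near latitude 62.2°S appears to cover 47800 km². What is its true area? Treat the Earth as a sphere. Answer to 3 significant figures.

For Mercator, h = k = sec φ (a conformal cylindrical projection has a single point scale, 1/cos φ).
Areal scale = k² = sec²φ = 1/cos²(62.2°) = 1/0.4664² = 4.597.
True area = apparent / (areal scale) = 47800 / 4.597 ≈ 10400 km².

10400 km²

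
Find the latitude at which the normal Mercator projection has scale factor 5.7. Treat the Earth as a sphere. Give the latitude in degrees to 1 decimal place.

79.9°

Mercator scale is k = sec φ = 1/cos φ.
1/cos φ = 5.7  ⇒  cos φ = 0.1754  ⇒  φ = arccos(0.1754) ≈ 79.9°.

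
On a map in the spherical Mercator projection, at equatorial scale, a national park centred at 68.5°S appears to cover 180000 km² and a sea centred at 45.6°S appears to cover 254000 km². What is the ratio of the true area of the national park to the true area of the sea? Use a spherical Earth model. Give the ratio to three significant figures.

0.194

Mercator's areal exaggeration is sec²φ; hence true area = (apparent area) · cos²φ.
True area of national park: 180000 × cos²(68.5°) = 180000 × 0.1343 = 24180 km².
True area of sea: 254000 × cos²(45.6°) = 254000 × 0.4895 = 124300 km².
Ratio = 24180 / 124300 ≈ 0.194.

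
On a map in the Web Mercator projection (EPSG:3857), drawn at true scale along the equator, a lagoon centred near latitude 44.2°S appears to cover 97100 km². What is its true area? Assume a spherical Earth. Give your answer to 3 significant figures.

The Mercator projection is conformal; its linear scale factor is the same in every direction and equals sec φ = 1/cos φ.
Areal scale = k² = sec²φ = 1/cos²(44.2°) = 1/0.7169² = 1.946.
True area = apparent / (areal scale) = 97100 / 1.946 ≈ 49900 km².

49900 km²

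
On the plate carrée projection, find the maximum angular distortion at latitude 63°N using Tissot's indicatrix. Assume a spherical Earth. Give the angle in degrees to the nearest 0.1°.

For the equirectangular projection with φ₀ = 0 (plate carrée), h = 1 along meridians and k = sec φ along parallels.
At 63°: h = 1.000, k = 2.203; principal scales a = 2.203, b = 1.000.
sin(ω/2) = (a − b)/(a + b) = 1.203/3.203 = 0.3755, so ω = 2 arcsin(0.3755) ≈ 44.1°.

44.1°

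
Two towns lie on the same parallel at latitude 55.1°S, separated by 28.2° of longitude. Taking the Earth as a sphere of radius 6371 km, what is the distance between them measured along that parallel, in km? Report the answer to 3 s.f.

Arc length along a parallel = R cos φ · Δλ (with Δλ in radians).
= 6371 × cos 55.1° × (28.2° × π/180) = 6371 × 0.5721 × 0.4922 ≈ 1790 km.

1790 km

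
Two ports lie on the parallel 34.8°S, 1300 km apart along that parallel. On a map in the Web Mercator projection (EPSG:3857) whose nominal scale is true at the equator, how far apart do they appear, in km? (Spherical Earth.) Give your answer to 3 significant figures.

1580 km

Mercator is conformal, so the point scale is isotropic: h = k = sec φ = 1/cos φ.
Along the parallel, k = sec 34.8° = 1/0.8211 = 1.218.
Map distance = 1300 × 1.218 ≈ 1580 km.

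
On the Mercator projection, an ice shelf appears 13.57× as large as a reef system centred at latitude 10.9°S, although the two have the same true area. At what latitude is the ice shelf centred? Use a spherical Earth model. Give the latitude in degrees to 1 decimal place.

For equal true areas on Mercator, apparent areas scale as sec²φ, so the ratio is cos²φ₂ / cos²φ₁.
cos²φ₂ / cos²φ₁ = 13.57  ⇒  cos φ₁ = cos 10.9° / √13.57 = 0.9820/3.684 = 0.2666.
φ₁ = arccos(0.2666) ≈ 74.5°.

74.5°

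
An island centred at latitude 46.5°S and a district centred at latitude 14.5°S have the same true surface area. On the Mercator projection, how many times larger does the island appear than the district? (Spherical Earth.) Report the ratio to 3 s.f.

1.98

Mercator areal scale is sec²φ.
At 46.5°: sec²(46.5°) = 1/0.6884² = 2.110.
At 14.5°: sec²(14.5°) = 1/0.9681² = 1.067.
Ratio = 2.110/1.067 = cos²(14.5°)/cos²(46.5°) ≈ 1.98.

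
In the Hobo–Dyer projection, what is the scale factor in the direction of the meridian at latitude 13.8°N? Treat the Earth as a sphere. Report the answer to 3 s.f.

Hobo–Dyer is a cylindrical equal-area projection with standard parallels at ±37.5°. A cylindrical equal-area projection with standard parallel φ₀ has meridian scale h = cos φ / cos φ₀ and parallel scale k = cos φ₀ / cos φ (so areas are preserved, h·k = 1).
h = cos 13.8° / cos 37.5° = 0.9711/0.7934 = 1.224.

1.22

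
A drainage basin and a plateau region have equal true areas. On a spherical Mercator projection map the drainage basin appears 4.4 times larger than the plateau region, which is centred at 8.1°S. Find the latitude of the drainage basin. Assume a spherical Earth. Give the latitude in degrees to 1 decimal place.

Mercator areal scale is sec²φ, so apparent-area ratio = sec²φ₁ / sec²φ₂ = cos²φ₂ / cos²φ₁.
cos²φ₂ / cos²φ₁ = 4.4  ⇒  cos φ₁ = cos 8.1° / √4.4 = 0.9900/2.098 = 0.4720.
φ₁ = arccos(0.4720) ≈ 61.8°.

61.8°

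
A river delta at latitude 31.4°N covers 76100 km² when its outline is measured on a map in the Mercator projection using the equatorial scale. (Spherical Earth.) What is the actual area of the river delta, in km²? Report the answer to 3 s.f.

The Mercator projection is conformal; its linear scale factor is the same in every direction and equals sec φ = 1/cos φ.
Areal scale = k² = sec²φ = 1/cos²(31.4°) = 1/0.8536² = 1.373.
True area = apparent / (areal scale) = 76100 / 1.373 ≈ 55400 km².

55400 km²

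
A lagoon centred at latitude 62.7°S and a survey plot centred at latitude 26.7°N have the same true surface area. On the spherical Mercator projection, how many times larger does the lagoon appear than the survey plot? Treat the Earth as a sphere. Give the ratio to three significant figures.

3.79

On Mercator, area is exaggerated by sec²φ = 1/cos²φ.
At 62.7°: sec²(62.7°) = 1/0.4586² = 4.754.
At 26.7°: sec²(26.7°) = 1/0.8934² = 1.253.
Ratio = 4.754/1.253 = cos²(26.7°)/cos²(62.7°) ≈ 3.79.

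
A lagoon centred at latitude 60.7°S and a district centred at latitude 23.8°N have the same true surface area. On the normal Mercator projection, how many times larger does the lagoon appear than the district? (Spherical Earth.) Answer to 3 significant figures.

3.50

Mercator areal scale is sec²φ.
At 60.7°: sec²(60.7°) = 1/0.4894² = 4.175.
At 23.8°: sec²(23.8°) = 1/0.9150² = 1.195.
Ratio = 4.175/1.195 = cos²(23.8°)/cos²(60.7°) ≈ 3.50.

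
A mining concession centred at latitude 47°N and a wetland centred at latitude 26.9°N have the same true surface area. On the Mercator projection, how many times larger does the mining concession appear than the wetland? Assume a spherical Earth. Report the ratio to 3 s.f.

On Mercator, area is exaggerated by sec²φ = 1/cos²φ.
At 47°: sec²(47°) = 1/0.6820² = 2.150.
At 26.9°: sec²(26.9°) = 1/0.8918² = 1.257.
Ratio = 2.150/1.257 = cos²(26.9°)/cos²(47°) ≈ 1.71.

1.71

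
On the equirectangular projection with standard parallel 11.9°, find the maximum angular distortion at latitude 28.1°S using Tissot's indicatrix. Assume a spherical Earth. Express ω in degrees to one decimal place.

The equidistant cylindrical projection with φ₀ = 11.9° has h = 1 (meridians true) and k = cos φ₀ / cos φ along parallels.
At 28.1°: h = 1.000, k = 1.109; principal scales a = 1.109, b = 1.000.
sin(ω/2) = (a − b)/(a + b) = 0.1093/2.109 = 0.05180, so ω = 2 arcsin(0.05180) ≈ 5.9°.

5.9°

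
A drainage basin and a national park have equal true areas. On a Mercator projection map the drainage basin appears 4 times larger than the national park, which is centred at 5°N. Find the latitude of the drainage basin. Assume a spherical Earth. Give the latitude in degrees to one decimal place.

On Mercator, (apparent₁)/(apparent₂) = sec²φ₁ / sec²φ₂ when true areas are equal.
cos²φ₂ / cos²φ₁ = 4  ⇒  cos φ₁ = cos 5° / √4 = 0.9962/2.000 = 0.4981.
φ₁ = arccos(0.4981) ≈ 60.1°.

60.1°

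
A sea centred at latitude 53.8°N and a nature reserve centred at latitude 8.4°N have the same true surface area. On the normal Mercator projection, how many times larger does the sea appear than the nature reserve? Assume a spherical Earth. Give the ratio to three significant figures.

Mercator is conformal with k = sec φ, so areal scale = k² = sec²φ.
At 53.8°: sec²(53.8°) = 1/0.5906² = 2.867.
At 8.4°: sec²(8.4°) = 1/0.9893² = 1.022.
Ratio = 2.867/1.022 = cos²(8.4°)/cos²(53.8°) ≈ 2.81.

2.81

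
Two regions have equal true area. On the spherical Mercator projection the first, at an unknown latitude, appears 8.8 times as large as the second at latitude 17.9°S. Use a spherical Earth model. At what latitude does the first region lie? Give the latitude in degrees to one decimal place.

On Mercator, (apparent₁)/(apparent₂) = sec²φ₁ / sec²φ₂ when true areas are equal.
cos²φ₂ / cos²φ₁ = 8.8  ⇒  cos φ₁ = cos 17.9° / √8.8 = 0.9516/2.966 = 0.3208.
φ₁ = arccos(0.3208) ≈ 71.3°.

71.3°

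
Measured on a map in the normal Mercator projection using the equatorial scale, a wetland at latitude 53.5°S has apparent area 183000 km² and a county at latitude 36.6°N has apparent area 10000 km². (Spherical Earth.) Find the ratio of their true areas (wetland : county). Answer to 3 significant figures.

10.0

Since Mercator area scale is 1/cos²φ, the true area equals the apparent area multiplied by cos²φ.
True area of wetland: 183000 × cos²(53.5°) = 183000 × 0.3538 = 64750 km².
True area of county: 10000 × cos²(36.6°) = 10000 × 0.6445 = 6445 km².
Ratio = 64750 / 6445 ≈ 10.0.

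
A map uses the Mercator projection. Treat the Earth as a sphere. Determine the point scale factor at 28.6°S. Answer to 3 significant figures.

The Mercator projection is conformal; its linear scale factor is the same in every direction and equals sec φ = 1/cos φ.
k = 1/cos 28.6° = 1/0.8780 = 1.139.

1.14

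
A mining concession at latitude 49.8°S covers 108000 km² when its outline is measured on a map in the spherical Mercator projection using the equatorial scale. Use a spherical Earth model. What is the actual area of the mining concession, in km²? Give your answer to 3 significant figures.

45000 km²

For Mercator, h = k = sec φ (a conformal cylindrical projection has a single point scale, 1/cos φ).
Areal scale = k² = sec²φ = 1/cos²(49.8°) = 1/0.6455² = 2.400.
True area = apparent / (areal scale) = 108000 / 2.400 ≈ 45000 km².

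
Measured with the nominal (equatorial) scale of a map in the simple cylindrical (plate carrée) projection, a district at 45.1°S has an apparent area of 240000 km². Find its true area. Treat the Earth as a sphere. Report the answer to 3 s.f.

169000 km²

Plate carrée maps x = Rλ, y = Rφ. The meridian scale is h = 1 and the parallel scale is k = 1/cos φ = sec φ.
Areal scale = h·k = 1 × sec φ; at 45.1°, h = 1.000, k = 1.417, so h·k = 1.417.
True area = apparent / (areal scale) = 240000 / 1.417 ≈ 169000 km².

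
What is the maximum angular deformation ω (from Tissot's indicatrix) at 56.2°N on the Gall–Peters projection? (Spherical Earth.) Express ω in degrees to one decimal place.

The Gall–Peters projection is cylindrical equal-area with φ₀ = 45°. A cylindrical equal-area projection with standard parallel φ₀ has meridian scale h = cos φ / cos φ₀ and parallel scale k = cos φ₀ / cos φ (so areas are preserved, h·k = 1).
At 56.2°: h = 0.7867, k = 1.271; principal scales a = 1.271, b = 0.7867.
sin(ω/2) = (a − b)/(a + b) = 0.4844/2.058 = 0.2354, so ω = 2 arcsin(0.2354) ≈ 27.2°.

27.2°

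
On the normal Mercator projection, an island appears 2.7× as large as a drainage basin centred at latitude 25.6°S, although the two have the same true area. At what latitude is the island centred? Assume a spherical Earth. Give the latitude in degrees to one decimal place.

56.7°

On Mercator, (apparent₁)/(apparent₂) = sec²φ₁ / sec²φ₂ when true areas are equal.
cos²φ₂ / cos²φ₁ = 2.7  ⇒  cos φ₁ = cos 25.6° / √2.7 = 0.9018/1.643 = 0.5488.
φ₁ = arccos(0.5488) ≈ 56.7°.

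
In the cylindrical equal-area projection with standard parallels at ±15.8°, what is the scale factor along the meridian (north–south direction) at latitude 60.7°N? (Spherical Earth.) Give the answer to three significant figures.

For cylindrical equal-area with standard parallel φ₀, h = cos φ / cos φ₀ and k = cos φ₀ / cos φ, so h·k = 1.
h = cos 60.7° / cos 15.8° = 0.4894/0.9622 = 0.5086.

0.509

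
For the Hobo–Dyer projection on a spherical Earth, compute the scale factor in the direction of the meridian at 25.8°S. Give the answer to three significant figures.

Hobo–Dyer is a cylindrical equal-area projection with standard parallels at ±37.5°. Cylindrical equal-area (φ₀ = 37.5°): h = cos φ / cos 37.5° along meridians, k = cos 37.5° / cos φ along parallels; h·k = 1.
h = cos 25.8° / cos 37.5° = 0.9003/0.7934 = 1.135.

1.13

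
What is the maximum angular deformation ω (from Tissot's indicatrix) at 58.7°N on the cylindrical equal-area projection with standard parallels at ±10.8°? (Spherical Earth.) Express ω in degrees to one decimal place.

A cylindrical equal-area projection with standard parallel φ₀ has meridian scale h = cos φ / cos φ₀ and parallel scale k = cos φ₀ / cos φ (so areas are preserved, h·k = 1).
At 58.7°: h = 0.5289, k = 1.891; principal scales a = 1.891, b = 0.5289.
sin(ω/2) = (a − b)/(a + b) = 1.362/2.420 = 0.5628, so ω = 2 arcsin(0.5628) ≈ 68.5°.

68.5°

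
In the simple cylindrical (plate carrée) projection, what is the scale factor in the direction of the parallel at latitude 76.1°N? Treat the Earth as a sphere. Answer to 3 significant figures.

4.16

In the plate carrée (x = Rλ, y = Rφ), meridians are true-scale (h = 1) and parallels are stretched by k = sec φ.
k = 1/cos 76.1° = 1/0.2402 = 4.163.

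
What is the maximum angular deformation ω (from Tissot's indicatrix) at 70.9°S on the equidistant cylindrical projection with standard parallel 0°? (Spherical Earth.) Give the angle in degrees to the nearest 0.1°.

60.9°

In the plate carrée (x = Rλ, y = Rφ), meridians are true-scale (h = 1) and parallels are stretched by k = sec φ.
At 70.9°: h = 1.000, k = 3.056; principal scales a = 3.056, b = 1.000.
sin(ω/2) = (a − b)/(a + b) = 2.056/4.056 = 0.5069, so ω = 2 arcsin(0.5069) ≈ 60.9°.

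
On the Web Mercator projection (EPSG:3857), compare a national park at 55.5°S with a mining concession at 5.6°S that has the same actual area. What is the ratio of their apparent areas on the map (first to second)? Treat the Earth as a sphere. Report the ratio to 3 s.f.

Mercator areal scale is sec²φ.
At 55.5°: sec²(55.5°) = 1/0.5664² = 3.117.
At 5.6°: sec²(5.6°) = 1/0.9952² = 1.010.
Ratio = 3.117/1.010 = cos²(5.6°)/cos²(55.5°) ≈ 3.09.

3.09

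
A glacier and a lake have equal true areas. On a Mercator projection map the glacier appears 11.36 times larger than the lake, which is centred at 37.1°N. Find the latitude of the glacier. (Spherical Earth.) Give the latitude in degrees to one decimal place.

For equal true areas on Mercator, apparent areas scale as sec²φ, so the ratio is cos²φ₂ / cos²φ₁.
cos²φ₂ / cos²φ₁ = 11.36  ⇒  cos φ₁ = cos 37.1° / √11.36 = 0.7976/3.370 = 0.2366.
φ₁ = arccos(0.2366) ≈ 76.3°.

76.3°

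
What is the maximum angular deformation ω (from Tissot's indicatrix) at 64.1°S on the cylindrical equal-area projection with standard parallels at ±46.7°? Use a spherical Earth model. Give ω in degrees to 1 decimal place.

50.0°

A cylindrical equal-area projection with standard parallel φ₀ has meridian scale h = cos φ / cos φ₀ and parallel scale k = cos φ₀ / cos φ (so areas are preserved, h·k = 1).
At 64.1°: h = 0.6369, k = 1.570; principal scales a = 1.570, b = 0.6369.
sin(ω/2) = (a − b)/(a + b) = 0.9332/2.207 = 0.4228, so ω = 2 arcsin(0.4228) ≈ 50.0°.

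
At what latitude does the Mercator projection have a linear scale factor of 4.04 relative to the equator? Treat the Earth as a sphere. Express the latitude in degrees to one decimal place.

Mercator scale is k = sec φ = 1/cos φ.
1/cos φ = 4.04  ⇒  cos φ = 0.2475  ⇒  φ = arccos(0.2475) ≈ 75.7°.

75.7°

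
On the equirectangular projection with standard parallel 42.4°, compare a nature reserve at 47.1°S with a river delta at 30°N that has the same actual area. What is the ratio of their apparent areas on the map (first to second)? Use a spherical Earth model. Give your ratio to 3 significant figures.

With standard parallel φ₀ = 42.4°, the equirectangular projection gives x = Rλ cos φ₀, y = Rφ, so h = 1 and k = cos 42.4° / cos φ.
Areal scale at 47.1°: h·k = 1.000 × 1.085 = 1.085.
Areal scale at 30°: h·k = 1.000 × 0.8527 = 0.8527.
Ratio = 1.085/0.8527 ≈ 1.27.

1.27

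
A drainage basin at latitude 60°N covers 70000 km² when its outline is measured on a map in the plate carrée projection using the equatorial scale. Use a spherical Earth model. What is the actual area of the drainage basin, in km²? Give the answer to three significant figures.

35000 km²

In the plate carrée (x = Rλ, y = Rφ), meridians are true-scale (h = 1) and parallels are stretched by k = sec φ.
Areal scale = h·k = 1 × sec φ; at 60°, h = 1.000, k = 2.000, so h·k = 2.000.
True area = apparent / (areal scale) = 70000 / 2.000 ≈ 35000 km².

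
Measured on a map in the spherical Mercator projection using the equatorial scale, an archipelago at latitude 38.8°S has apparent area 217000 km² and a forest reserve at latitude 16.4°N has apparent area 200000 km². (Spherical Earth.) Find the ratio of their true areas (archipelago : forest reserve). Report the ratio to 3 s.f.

Since Mercator area scale is 1/cos²φ, the true area equals the apparent area multiplied by cos²φ.
True area of archipelago: 217000 × cos²(38.8°) = 217000 × 0.6074 = 131800 km².
True area of forest reserve: 200000 × cos²(16.4°) = 200000 × 0.9203 = 184100 km².
Ratio = 131800 / 184100 ≈ 0.716.

0.716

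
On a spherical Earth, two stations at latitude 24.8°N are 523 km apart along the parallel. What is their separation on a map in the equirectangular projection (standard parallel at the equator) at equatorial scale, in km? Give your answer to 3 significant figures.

For the equirectangular projection with φ₀ = 0 (plate carrée), h = 1 along meridians and k = sec φ along parallels.
Along the parallel, k = sec 24.8° = 1/0.9078 = 1.102.
Map distance = 523 × 1.102 ≈ 576 km.

576 km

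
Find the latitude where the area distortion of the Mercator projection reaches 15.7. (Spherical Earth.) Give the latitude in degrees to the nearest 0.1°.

75.4°

Mercator areal scale is sec²φ.
sec²φ = 15.7  ⇒  cos²φ = 0.06369  ⇒  cos φ = 0.2524.
φ = arccos(0.2524) ≈ 75.4°.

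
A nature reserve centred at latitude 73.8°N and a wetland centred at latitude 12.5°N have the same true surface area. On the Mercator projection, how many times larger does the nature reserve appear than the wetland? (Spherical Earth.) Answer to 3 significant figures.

On Mercator, area is exaggerated by sec²φ = 1/cos²φ.
At 73.8°: sec²(73.8°) = 1/0.2790² = 12.85.
At 12.5°: sec²(12.5°) = 1/0.9763² = 1.049.
Ratio = 12.85/1.049 = cos²(12.5°)/cos²(73.8°) ≈ 12.2.

12.2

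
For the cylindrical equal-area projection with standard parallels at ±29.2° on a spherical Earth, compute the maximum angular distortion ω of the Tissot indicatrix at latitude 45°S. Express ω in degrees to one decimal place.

24.0°

Cylindrical equal-area (φ₀ = 29.2°): h = cos φ / cos 29.2° along meridians, k = cos 29.2° / cos φ along parallels; h·k = 1.
At 45°: h = 0.8100, k = 1.234; principal scales a = 1.234, b = 0.8100.
sin(ω/2) = (a − b)/(a + b) = 0.4245/2.045 = 0.2076, so ω = 2 arcsin(0.2076) ≈ 24.0°.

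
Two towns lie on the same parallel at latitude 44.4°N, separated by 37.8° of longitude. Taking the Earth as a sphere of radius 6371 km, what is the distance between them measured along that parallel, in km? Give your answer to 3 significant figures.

3000 km

Arc length along a parallel = R cos φ · Δλ (with Δλ in radians).
= 6371 × cos 44.4° × (37.8° × π/180) = 6371 × 0.7145 × 0.6597 ≈ 3000 km.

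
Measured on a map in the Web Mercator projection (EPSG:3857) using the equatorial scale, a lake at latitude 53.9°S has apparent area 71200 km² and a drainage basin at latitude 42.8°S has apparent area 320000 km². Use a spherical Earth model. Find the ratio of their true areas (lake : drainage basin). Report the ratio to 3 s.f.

0.143

On Mercator the areal scale is sec²φ, so true area = apparent × cos²φ.
True area of lake: 71200 × cos²(53.9°) = 71200 × 0.3472 = 24720 km².
True area of drainage basin: 320000 × cos²(42.8°) = 320000 × 0.5384 = 172300 km².
Ratio = 24720 / 172300 ≈ 0.143.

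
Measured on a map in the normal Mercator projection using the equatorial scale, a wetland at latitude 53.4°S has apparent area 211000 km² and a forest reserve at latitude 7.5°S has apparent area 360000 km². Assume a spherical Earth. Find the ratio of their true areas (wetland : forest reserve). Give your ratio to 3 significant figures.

Since Mercator area scale is 1/cos²φ, the true area equals the apparent area multiplied by cos²φ.
True area of wetland: 211000 × cos²(53.4°) = 211000 × 0.3555 = 75010 km².
True area of forest reserve: 360000 × cos²(7.5°) = 360000 × 0.9830 = 353900 km².
Ratio = 75010 / 353900 ≈ 0.212.

0.212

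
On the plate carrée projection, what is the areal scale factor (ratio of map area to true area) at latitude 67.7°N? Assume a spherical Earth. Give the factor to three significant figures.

For the equirectangular projection with φ₀ = 0 (plate carrée), h = 1 along meridians and k = sec φ along parallels.
Areal scale = h·k = 1 × sec φ; at 67.7°, h = 1.000, k = 2.635, so h·k = 2.635.

2.64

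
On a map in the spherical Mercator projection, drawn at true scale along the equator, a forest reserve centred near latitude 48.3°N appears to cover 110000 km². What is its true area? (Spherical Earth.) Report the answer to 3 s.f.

For Mercator, h = k = sec φ (a conformal cylindrical projection has a single point scale, 1/cos φ).
Areal scale = k² = sec²φ = 1/cos²(48.3°) = 1/0.6652² = 2.260.
True area = apparent / (areal scale) = 110000 / 2.260 ≈ 48700 km².

48700 km²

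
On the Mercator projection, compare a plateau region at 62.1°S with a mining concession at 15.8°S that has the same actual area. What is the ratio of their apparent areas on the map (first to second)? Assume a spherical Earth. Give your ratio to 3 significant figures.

Mercator is conformal with k = sec φ, so areal scale = k² = sec²φ.
At 62.1°: sec²(62.1°) = 1/0.4679² = 4.567.
At 15.8°: sec²(15.8°) = 1/0.9622² = 1.080.
Ratio = 4.567/1.080 = cos²(15.8°)/cos²(62.1°) ≈ 4.23.

4.23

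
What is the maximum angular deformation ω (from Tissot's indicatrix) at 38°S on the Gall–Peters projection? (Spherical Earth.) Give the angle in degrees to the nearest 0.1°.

12.4°

The Gall–Peters projection is cylindrical equal-area with φ₀ = 45°. For cylindrical equal-area with standard parallel φ₀, h = cos φ / cos φ₀ and k = cos φ₀ / cos φ, so h·k = 1.
At 38°: h = 1.114, k = 0.8973; principal scales a = 1.114, b = 0.8973.
sin(ω/2) = (a − b)/(a + b) = 0.2171/2.012 = 0.1079, so ω = 2 arcsin(0.1079) ≈ 12.4°.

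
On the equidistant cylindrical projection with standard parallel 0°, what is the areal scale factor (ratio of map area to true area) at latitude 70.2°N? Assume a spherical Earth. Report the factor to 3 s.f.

For the equirectangular projection with φ₀ = 0 (plate carrée), h = 1 along meridians and k = sec φ along parallels.
Areal scale = h·k = 1 × sec φ; at 70.2°, h = 1.000, k = 2.952, so h·k = 2.952.

2.95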